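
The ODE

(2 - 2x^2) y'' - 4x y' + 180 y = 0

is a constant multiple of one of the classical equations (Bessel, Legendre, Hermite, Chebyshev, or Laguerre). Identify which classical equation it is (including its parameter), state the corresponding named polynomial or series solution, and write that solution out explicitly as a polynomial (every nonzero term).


All three coefficients share the factor 2; dividing through by 2 gives  (1 - x^2) y'' - 2x y' + 90 y = 0.
This matches the Legendre equation (1 - x^2) y'' - 2x y' + n(n+1) y = 0 (note the -2x y' term) with n(n+1) = 90, so n = 9; the polynomial solution is P_9(x).
With y = sum_k a_k x^k, matching x^k gives (k+2)(k+1) a_{k+2} = [k(k+1) - n(n+1)] a_k = (k - 9)(k + 10) a_k. The right side vanishes at k = 9, so the series with the parity of 9 terminates at degree 9.
Standard normalization (P_n(1) = 1): leading coefficient (2n)!/(2^n (n!)^2) = 6402373705728000/(512*131681894400) = 12155/128, so a_9 = 12155/128. Work downward with a_k = (k+1)(k+2) a_{k+2} / ((k - 9)(k + 10)):
  a_7 = (8)(9)(12155/128) / ((7 - 9)(7 + 10)) = (109395/16)/(-34) = -6435/32
  a_5 = (6)(7)(-6435/32) / ((5 - 9)(5 + 10)) = (-135135/16)/(-60) = 9009/64
  a_3 = (4)(5)(9009/64) / ((3 - 9)(3 + 10)) = (45045/16)/(-78) = -1155/32
  a_1 = (2)(3)(-1155/32) / ((1 - 9)(1 + 10)) = (-3465/16)/(-88) = 315/128
Hence P_9(x) = 12155 x^9/128 - 6435 x^7/32 + 9009 x^5/64 - 1155 x^3/32 + 315 x/128.

P_9(x); series = 12155 x^9/128 - 6435 x^7/32 + 9009 x^5/64 - 1155 x^3/32 + 315 x/128


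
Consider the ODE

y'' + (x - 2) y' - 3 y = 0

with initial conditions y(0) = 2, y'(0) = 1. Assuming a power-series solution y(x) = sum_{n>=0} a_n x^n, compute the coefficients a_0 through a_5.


Ansatz: y(x) = sum_{n>=0} a_n x^n, so y'(x) = sum_{n>=1} n a_n x^(n-1) and y''(x) = sum_{n>=2} n(n-1) a_n x^(n-2).
Substitute into P(x) y'' + Q(x) y' + R(x) y = 0 with P(x) = 1, Q(x) = x - 2, R(x) = -3, and match powers of x.
Initial conditions: a_0 = 2, a_1 = 1.
Setting the coefficient of each power of x to zero and solving order by order (substituting the coefficients already found):
  x^0: 2 a_2 - 2 a_1 - 3 a_0 = 0  ->  2 a_2 = 2 a_1 + 3 a_0 = 8  ->  a_2 = 4
  x^1: 6 a_3 - 4 a_2 - 2 a_1 = 0  ->  6 a_3 = 4 a_2 + 2 a_1 = 18  ->  a_3 = 3
  x^2: 12 a_4 - 6 a_3 - a_2 = 0  ->  12 a_4 = 6 a_3 + a_2 = 22  ->  a_4 = 11/6
  x^3: 20 a_5 - 8 a_4 = 0  ->  20 a_5 = 8 a_4 = 44/3  ->  a_5 = 11/15
Truncated series: y(x) = 2 + x + 4 x^2 + 3 x^3 + (11/6) x^4 + (11/15) x^5 + O(x^6).

a_0 = 2; a_1 = 1; a_2 = 4; a_3 = 3; a_4 = 11/6; a_5 = 11/15


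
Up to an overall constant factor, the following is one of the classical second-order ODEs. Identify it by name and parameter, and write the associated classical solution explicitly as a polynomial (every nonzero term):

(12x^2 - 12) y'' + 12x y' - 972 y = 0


All three coefficients share the factor -12; dividing through by -12 gives  (1 - x^2) y'' - x y' + 81 y = 0.
This matches the Chebyshev equation (1 - x^2) y'' - x y' + n^2 y = 0 (note the -x y' term, not -2x y') with n^2 = 81, so n = 9; the polynomial solution is T_9(x).
With y = sum_k a_k x^k, matching x^k gives (k+2)(k+1) a_{k+2} = (k^2 - n^2) a_k = (k - 9)(k + 9) a_k. The right side vanishes at k = 9, so the series with the parity of 9 terminates at degree 9.
Standard normalization: leading coefficient of T_n is 2^(n-1), so a_9 = 2^8 = 256. Work downward with a_k = (k+1)(k+2) a_{k+2} / ((k - 9)(k + 9)):
  a_7 = (8)(9)(256) / ((7 - 9)(7 + 9)) = 18432/(-32) = -576
  a_5 = (6)(7)(-576) / ((5 - 9)(5 + 9)) = -24192/(-56) = 432
  a_3 = (4)(5)(432) / ((3 - 9)(3 + 9)) = 8640/(-72) = -120
  a_1 = (2)(3)(-120) / ((1 - 9)(1 + 9)) = -720/(-80) = 9
Hence T_9(x) = 256 x^9 - 576 x^7 + 432 x^5 - 120 x^3 + 9 x.

T_9(x); series = 256 x^9 - 576 x^7 + 432 x^5 - 120 x^3 + 9 x


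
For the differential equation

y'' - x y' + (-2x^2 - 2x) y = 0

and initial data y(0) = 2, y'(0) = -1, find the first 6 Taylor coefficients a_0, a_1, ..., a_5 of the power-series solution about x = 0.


Ansatz: y(x) = sum_{n>=0} a_n x^n, so y'(x) = sum_{n>=1} n a_n x^(n-1) and y''(x) = sum_{n>=2} n(n-1) a_n x^(n-2).
Substitute into P(x) y'' + Q(x) y' + R(x) y = 0 with P(x) = 1, Q(x) = -x, R(x) = -2x^2 - 2x, and match powers of x.
Initial conditions: a_0 = 2, a_1 = -1.
Setting the coefficient of each power of x to zero and solving order by order (substituting the coefficients already found):
  x^0: 2 a_2 = 0  ->  a_2 = 0
  x^1: 6 a_3 - a_1 - 2 a_0 = 0  ->  6 a_3 = a_1 + 2 a_0 = 3  ->  a_3 = 1/2
  x^2: 12 a_4 - 2 a_2 - 2 a_1 - 2 a_0 = 0  ->  12 a_4 = 2 a_2 + 2 a_1 + 2 a_0 = 2  ->  a_4 = 1/6
  x^3: 20 a_5 - 3 a_3 - 2 a_2 - 2 a_1 = 0  ->  20 a_5 = 3 a_3 + 2 a_2 + 2 a_1 = -1/2  ->  a_5 = -1/40
Truncated series: y(x) = 2 - x + (1/2) x^3 + (1/6) x^4 - (1/40) x^5 + O(x^6).

a_0 = 2; a_1 = -1; a_2 = 0; a_3 = 1/2; a_4 = 1/6; a_5 = -1/40


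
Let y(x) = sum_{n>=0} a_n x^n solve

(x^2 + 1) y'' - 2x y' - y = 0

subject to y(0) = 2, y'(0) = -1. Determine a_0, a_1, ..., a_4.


Ansatz: y(x) = sum_{n>=0} a_n x^n, so y'(x) = sum_{n>=1} n a_n x^(n-1) and y''(x) = sum_{n>=2} n(n-1) a_n x^(n-2).
Substitute into P(x) y'' + Q(x) y' + R(x) y = 0 with P(x) = x^2 + 1, Q(x) = -2x, R(x) = -1, and match powers of x.
Initial conditions: a_0 = 2, a_1 = -1.
Setting the coefficient of each power of x to zero and solving order by order (substituting the coefficients already found):
  x^0: 2 a_2 - a_0 = 0  ->  2 a_2 = a_0 = 2  ->  a_2 = 1
  x^1: 6 a_3 - 3 a_1 = 0  ->  6 a_3 = 3 a_1 = -3  ->  a_3 = -1/2
  x^2: 12 a_4 - 3 a_2 = 0  ->  12 a_4 = 3 a_2 = 3  ->  a_4 = 1/4
Truncated series: y(x) = 2 - x + x^2 - (1/2) x^3 + (1/4) x^4 + O(x^5).

a_0 = 2; a_1 = -1; a_2 = 1; a_3 = -1/2; a_4 = 1/4


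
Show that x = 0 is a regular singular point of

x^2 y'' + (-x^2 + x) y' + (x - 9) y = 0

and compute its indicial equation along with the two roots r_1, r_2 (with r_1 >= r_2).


Divide by x^2 to reach normal form y'' + P_1(x) y' + P_2(x) y = 0 with P_1(x) = -1 + 1/x and P_2(x) = 1/x - 9/x^2.
x = 0 is a singular point because the y'-coefficient -1 + 1/x has a pole at x = 0 and the y-coefficient 1/x - 9/x^2 has a pole at x = 0.
It is a regular singular point because x P_1(x) = p(x) = 1 - x and x^2 P_2(x) = q(x) = x - 9 are polynomials, hence analytic at x = 0.
p(0) = 1,  q(0) = -9.
Indicial equation: r(r-1) + p(0) r + q(0) = 0, i.e. r^2 + (p(0) - 1) r + q(0) = 0, i.e. r^2 - 9 = 0.
Discriminant: (0)^2 - 4(-9) = 36, so r = (0 ± 6)/2.
Solving: r_1 = 3, r_2 = -3.

indicial: r^2 - 9 = 0; roots r_1 = 3, r_2 = -3


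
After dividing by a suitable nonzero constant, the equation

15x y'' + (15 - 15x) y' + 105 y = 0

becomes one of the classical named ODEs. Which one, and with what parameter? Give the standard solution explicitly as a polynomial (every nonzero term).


All three coefficients share the factor 15; dividing through by 15 gives  x y'' + (1 - x) y' + 7 y = 0.
This matches the Laguerre equation x y'' + (1 - x) y' + n y = 0 with n = 7; the polynomial solution is L_7(x).
With y = sum_k a_k x^k, matching x^k gives (k+1)k a_{k+1} + (k+1) a_{k+1} - k a_k + n a_k = 0, i.e. (k+1)^2 a_{k+1} = (k - n) a_k = (k - 7) a_k. The right side vanishes at k = 7, so the series terminates at degree 7.
Standard normalization L_n(0) = 1 gives a_0 = 1. Work upward with a_{k+1} = (k - 7) a_k / (k+1)^2:
  a_1 = (0 - 7)(1) / 1^2 = -7/1 = -7
  a_2 = (1 - 7)(-7) / 2^2 = 42/4 = 21/2
  a_3 = (2 - 7)(21/2) / 3^2 = (-105/2)/9 = -35/6
  a_4 = (3 - 7)(-35/6) / 4^2 = (70/3)/16 = 35/24
  a_5 = (4 - 7)(35/24) / 5^2 = (-35/8)/25 = -7/40
  a_6 = (5 - 7)(-7/40) / 6^2 = (7/20)/36 = 7/720
  a_7 = (6 - 7)(7/720) / 7^2 = (-7/720)/49 = -1/5040
Hence L_7(x) = -x^7/5040 + 7 x^6/720 - 7 x^5/40 + 35 x^4/24 - 35 x^3/6 + 21 x^2/2 - 7 x + 1.

L_7(x); series = -x^7/5040 + 7 x^6/720 - 7 x^5/40 + 35 x^4/24 - 35 x^3/6 + 21 x^2/2 - 7 x + 1


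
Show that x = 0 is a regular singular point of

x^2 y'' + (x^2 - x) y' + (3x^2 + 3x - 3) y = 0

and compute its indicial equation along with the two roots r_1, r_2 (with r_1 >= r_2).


Divide by x^2 to reach normal form y'' + P_1(x) y' + P_2(x) y = 0 with P_1(x) = 1 - 1/x and P_2(x) = 3 + 3/x - 3/x^2.
x = 0 is a singular point because the y'-coefficient 1 - 1/x has a pole at x = 0 and the y-coefficient 3 + 3/x - 3/x^2 has a pole at x = 0.
It is a regular singular point because x P_1(x) = p(x) = x - 1 and x^2 P_2(x) = q(x) = 3x^2 + 3x - 3 are polynomials, hence analytic at x = 0.
p(0) = -1,  q(0) = -3.
Indicial equation: r(r-1) + p(0) r + q(0) = 0, i.e. r^2 + (p(0) - 1) r + q(0) = 0, i.e. r^2 - 2 r - 3 = 0.
Discriminant: (-2)^2 - 4(-3) = 16, so r = (2 ± 4)/2.
Solving: r_1 = 3, r_2 = -1.

indicial: r^2 - 2 r - 3 = 0; roots r_1 = 3, r_2 = -1


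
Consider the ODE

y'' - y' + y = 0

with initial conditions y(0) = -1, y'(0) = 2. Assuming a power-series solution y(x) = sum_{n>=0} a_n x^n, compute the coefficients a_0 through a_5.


Ansatz: y(x) = sum_{n>=0} a_n x^n, so y'(x) = sum_{n>=1} n a_n x^(n-1) and y''(x) = sum_{n>=2} n(n-1) a_n x^(n-2).
Substitute into P(x) y'' + Q(x) y' + R(x) y = 0 with P(x) = 1, Q(x) = -1, R(x) = 1, and match powers of x.
Initial conditions: a_0 = -1, a_1 = 2.
Setting the coefficient of each power of x to zero and solving order by order (substituting the coefficients already found):
  x^0: 2 a_2 - a_1 + a_0 = 0  ->  2 a_2 = a_1 - a_0 = 3  ->  a_2 = 3/2
  x^1: 6 a_3 - 2 a_2 + a_1 = 0  ->  6 a_3 = 2 a_2 - a_1 = 1  ->  a_3 = 1/6
  x^2: 12 a_4 - 3 a_3 + a_2 = 0  ->  12 a_4 = 3 a_3 - a_2 = -1  ->  a_4 = -1/12
  x^3: 20 a_5 - 4 a_4 + a_3 = 0  ->  20 a_5 = 4 a_4 - a_3 = -1/2  ->  a_5 = -1/40
Truncated series: y(x) = -1 + 2 x + (3/2) x^2 + (1/6) x^3 - (1/12) x^4 - (1/40) x^5 + O(x^6).

a_0 = -1; a_1 = 2; a_2 = 3/2; a_3 = 1/6; a_4 = -1/12; a_5 = -1/40


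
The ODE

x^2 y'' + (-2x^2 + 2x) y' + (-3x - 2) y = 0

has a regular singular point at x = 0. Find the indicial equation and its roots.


Divide by x^2 to reach normal form y'' + P_1(x) y' + P_2(x) y = 0 with P_1(x) = -2 + 2/x and P_2(x) = -3/x - 2/x^2.
x = 0 is a singular point because the y'-coefficient -2 + 2/x has a pole at x = 0 and the y-coefficient -3/x - 2/x^2 has a pole at x = 0.
It is a regular singular point because x P_1(x) = p(x) = 2 - 2x and x^2 P_2(x) = q(x) = -3x - 2 are polynomials, hence analytic at x = 0.
p(0) = 2,  q(0) = -2.
Indicial equation: r(r-1) + p(0) r + q(0) = 0, i.e. r^2 + (p(0) - 1) r + q(0) = 0, i.e. r^2 + 1 r - 2 = 0.
Discriminant: (1)^2 - 4(-2) = 9, so r = (-1 ± 3)/2.
Solving: r_1 = 1, r_2 = -2.

indicial: r^2 + 1 r - 2 = 0; roots r_1 = 1, r_2 = -2


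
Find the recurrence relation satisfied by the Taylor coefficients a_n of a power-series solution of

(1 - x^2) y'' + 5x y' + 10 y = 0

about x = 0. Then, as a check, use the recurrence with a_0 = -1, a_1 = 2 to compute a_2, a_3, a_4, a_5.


Substitute y = sum_n a_n x^n.
(1 - 1 x^2) y'' contributes (n+2)(n+1) a_{n+2} - n(n-1) a_n at x^n.
5 x y'(x) contributes 5 n a_n at x^n.
10 y(x) contributes 10 a_n at x^n.
Matching x^n: (n+2)(n+1) a_{n+2} + (-n(n-1) + 5 n + 10) a_n = 0.
Thus a_{n+2} = (n(n-1) - 5 n - 10) / ((n+1)(n+2)) * a_n.

Check with a_0 = -1, a_1 = 2 (apply the recurrence for n = 0, 1, 2, 3): a_0 = -1, a_1 = 2, a_2 = 5, a_3 = -5, a_4 = -15/2, a_5 = 19/4.

a_(n+2) = (n(n-1) - 5 n - 10) / ((n+1)(n+2)) * a_n; check: a_0 = -1, a_1 = 2, a_2 = 5, a_3 = -5, a_4 = -15/2, a_5 = 19/4


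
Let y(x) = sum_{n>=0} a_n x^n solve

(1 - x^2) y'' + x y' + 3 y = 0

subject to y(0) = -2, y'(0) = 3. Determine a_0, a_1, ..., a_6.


Ansatz: y(x) = sum_{n>=0} a_n x^n, so y'(x) = sum_{n>=1} n a_n x^(n-1) and y''(x) = sum_{n>=2} n(n-1) a_n x^(n-2).
Substitute into P(x) y'' + Q(x) y' + R(x) y = 0 with P(x) = 1 - x^2, Q(x) = x, R(x) = 3, and match powers of x.
Initial conditions: a_0 = -2, a_1 = 3.
Setting the coefficient of each power of x to zero and solving order by order (substituting the coefficients already found):
  x^0: 2 a_2 + 3 a_0 = 0  ->  2 a_2 = -3 a_0 = 6  ->  a_2 = 3
  x^1: 6 a_3 + 4 a_1 = 0  ->  6 a_3 = -4 a_1 = -12  ->  a_3 = -2
  x^2: 12 a_4 + 3 a_2 = 0  ->  12 a_4 = -3 a_2 = -9  ->  a_4 = -3/4
  x^3: 20 a_5 = 0  ->  a_5 = 0
  x^4: 30 a_6 - 5 a_4 = 0  ->  30 a_6 = 5 a_4 = -15/4  ->  a_6 = -1/8
Truncated series: y(x) = -2 + 3 x + 3 x^2 - 2 x^3 - (3/4) x^4 - (1/8) x^6 + O(x^7).

a_0 = -2; a_1 = 3; a_2 = 3; a_3 = -2; a_4 = -3/4; a_5 = 0; a_6 = -1/8


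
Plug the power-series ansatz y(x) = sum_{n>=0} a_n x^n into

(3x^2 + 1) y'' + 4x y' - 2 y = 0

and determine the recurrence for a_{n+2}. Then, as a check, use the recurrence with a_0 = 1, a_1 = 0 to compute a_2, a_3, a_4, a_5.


Substitute y = sum_n a_n x^n.
(1 + 3 x^2) y'' contributes (n+2)(n+1) a_{n+2} + 3 n(n-1) a_n at x^n.
4 x y'(x) contributes 4 n a_n at x^n.
-2 y(x) contributes -2 a_n at x^n.
Matching x^n: (n+2)(n+1) a_{n+2} + (3 n(n-1) + 4 n - 2) a_n = 0.
Thus a_{n+2} = (-3 n(n-1) - 4 n + 2) / ((n+1)(n+2)) * a_n.

Check with a_0 = 1, a_1 = 0 (apply the recurrence for n = 0, 1, 2, 3): a_0 = 1, a_1 = 0, a_2 = 1, a_3 = 0, a_4 = -1, a_5 = 0.

a_(n+2) = (-3 n(n-1) - 4 n + 2) / ((n+1)(n+2)) * a_n; check: a_0 = 1, a_1 = 0, a_2 = 1, a_3 = 0, a_4 = -1, a_5 = 0


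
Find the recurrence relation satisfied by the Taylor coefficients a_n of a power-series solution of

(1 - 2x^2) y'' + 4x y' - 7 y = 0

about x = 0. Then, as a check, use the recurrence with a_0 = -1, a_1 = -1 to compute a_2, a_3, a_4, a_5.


Substitute y = sum_n a_n x^n.
(1 - 2 x^2) y'' contributes (n+2)(n+1) a_{n+2} - 2 n(n-1) a_n at x^n.
4 x y'(x) contributes 4 n a_n at x^n.
-7 y(x) contributes -7 a_n at x^n.
Matching x^n: (n+2)(n+1) a_{n+2} + (-2 n(n-1) + 4 n - 7) a_n = 0.
Thus a_{n+2} = (2 n(n-1) - 4 n + 7) / ((n+1)(n+2)) * a_n.

Check with a_0 = -1, a_1 = -1 (apply the recurrence for n = 0, 1, 2, 3): a_0 = -1, a_1 = -1, a_2 = -7/2, a_3 = -1/2, a_4 = -7/8, a_5 = -7/40.

a_(n+2) = (2 n(n-1) - 4 n + 7) / ((n+1)(n+2)) * a_n; check: a_0 = -1, a_1 = -1, a_2 = -7/2, a_3 = -1/2, a_4 = -7/8, a_5 = -7/40


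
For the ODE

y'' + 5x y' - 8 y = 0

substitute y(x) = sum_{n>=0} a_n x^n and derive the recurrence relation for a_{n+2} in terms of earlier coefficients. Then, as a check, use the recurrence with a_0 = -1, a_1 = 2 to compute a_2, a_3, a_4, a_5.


Substitute y = sum_n a_n x^n.
y''(x) has coefficient (n+2)(n+1) a_{n+2} at x^n;
5 x y'(x) has coefficient 5 n a_n at x^n (shift);
-8 y(x) has coefficient -8 a_n at x^n.
Matching x^n: (n+2)(n+1) a_{n+2} + (5n - 8) a_n = 0.
Thus a_{n+2} = (-5n + 8) / ((n+1)(n+2)) * a_n.

Check with a_0 = -1, a_1 = 2 (apply the recurrence for n = 0, 1, 2, 3): a_0 = -1, a_1 = 2, a_2 = -4, a_3 = 1, a_4 = 2/3, a_5 = -7/20.

a_(n+2) = (-5n + 8) / ((n+1)(n+2)) * a_n; check: a_0 = -1, a_1 = 2, a_2 = -4, a_3 = 1, a_4 = 2/3, a_5 = -7/20


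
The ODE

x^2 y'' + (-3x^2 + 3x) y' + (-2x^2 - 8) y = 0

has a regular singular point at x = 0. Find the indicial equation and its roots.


Divide by x^2 to reach normal form y'' + P_1(x) y' + P_2(x) y = 0 with P_1(x) = -3 + 3/x and P_2(x) = -2 - 8/x^2.
x = 0 is a singular point because the y'-coefficient -3 + 3/x has a pole at x = 0 and the y-coefficient -2 - 8/x^2 has a pole at x = 0.
It is a regular singular point because x P_1(x) = p(x) = 3 - 3x and x^2 P_2(x) = q(x) = -2x^2 - 8 are polynomials, hence analytic at x = 0.
p(0) = 3,  q(0) = -8.
Indicial equation: r(r-1) + p(0) r + q(0) = 0, i.e. r^2 + (p(0) - 1) r + q(0) = 0, i.e. r^2 + 2 r - 8 = 0.
Discriminant: (2)^2 - 4(-8) = 36, so r = (-2 ± 6)/2.
Solving: r_1 = 2, r_2 = -4.

indicial: r^2 + 2 r - 8 = 0; roots r_1 = 2, r_2 = -4


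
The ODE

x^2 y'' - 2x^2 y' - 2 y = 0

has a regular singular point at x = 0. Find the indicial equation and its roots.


Divide by x^2 to reach normal form y'' + P_1(x) y' + P_2(x) y = 0 with P_1(x) = -2 and P_2(x) = -2/x^2.
x = 0 is a singular point because the y-coefficient -2/x^2 has a pole at x = 0.
It is a regular singular point because x P_1(x) = p(x) = -2x and x^2 P_2(x) = q(x) = -2 are polynomials, hence analytic at x = 0.
p(0) = 0,  q(0) = -2.
Indicial equation: r(r-1) + p(0) r + q(0) = 0, i.e. r^2 + (p(0) - 1) r + q(0) = 0, i.e. r^2 - 1 r - 2 = 0.
Discriminant: (-1)^2 - 4(-2) = 9, so r = (1 ± 3)/2.
Solving: r_1 = 2, r_2 = -1.

indicial: r^2 - 1 r - 2 = 0; roots r_1 = 2, r_2 = -1


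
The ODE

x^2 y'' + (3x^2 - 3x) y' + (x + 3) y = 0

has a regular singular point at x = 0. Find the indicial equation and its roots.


Divide by x^2 to reach normal form y'' + P_1(x) y' + P_2(x) y = 0 with P_1(x) = 3 - 3/x and P_2(x) = 1/x + 3/x^2.
x = 0 is a singular point because the y'-coefficient 3 - 3/x has a pole at x = 0 and the y-coefficient 1/x + 3/x^2 has a pole at x = 0.
It is a regular singular point because x P_1(x) = p(x) = 3x - 3 and x^2 P_2(x) = q(x) = x + 3 are polynomials, hence analytic at x = 0.
p(0) = -3,  q(0) = 3.
Indicial equation: r(r-1) + p(0) r + q(0) = 0, i.e. r^2 + (p(0) - 1) r + q(0) = 0, i.e. r^2 - 4 r + 3 = 0.
Discriminant: (-4)^2 - 4(3) = 4, so r = (4 ± 2)/2.
Solving: r_1 = 3, r_2 = 1.

indicial: r^2 - 4 r + 3 = 0; roots r_1 = 3, r_2 = 1


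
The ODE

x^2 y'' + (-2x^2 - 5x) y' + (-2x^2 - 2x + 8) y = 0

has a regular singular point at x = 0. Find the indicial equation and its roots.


Divide by x^2 to reach normal form y'' + P_1(x) y' + P_2(x) y = 0 with P_1(x) = -2 - 5/x and P_2(x) = -2 - 2/x + 8/x^2.
x = 0 is a singular point because the y'-coefficient -2 - 5/x has a pole at x = 0 and the y-coefficient -2 - 2/x + 8/x^2 has a pole at x = 0.
It is a regular singular point because x P_1(x) = p(x) = -2x - 5 and x^2 P_2(x) = q(x) = -2x^2 - 2x + 8 are polynomials, hence analytic at x = 0.
p(0) = -5,  q(0) = 8.
Indicial equation: r(r-1) + p(0) r + q(0) = 0, i.e. r^2 + (p(0) - 1) r + q(0) = 0, i.e. r^2 - 6 r + 8 = 0.
Discriminant: (-6)^2 - 4(8) = 4, so r = (6 ± 2)/2.
Solving: r_1 = 4, r_2 = 2.

indicial: r^2 - 6 r + 8 = 0; roots r_1 = 4, r_2 = 2


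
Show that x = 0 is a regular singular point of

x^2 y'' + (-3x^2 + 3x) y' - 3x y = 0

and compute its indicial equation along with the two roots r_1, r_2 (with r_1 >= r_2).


Divide by x^2 to reach normal form y'' + P_1(x) y' + P_2(x) y = 0 with P_1(x) = -3 + 3/x and P_2(x) = -3/x.
x = 0 is a singular point because the y'-coefficient -3 + 3/x has a pole at x = 0 and the y-coefficient -3/x has a pole at x = 0.
It is a regular singular point because x P_1(x) = p(x) = 3 - 3x and x^2 P_2(x) = q(x) = -3x are polynomials, hence analytic at x = 0.
p(0) = 3,  q(0) = 0.
Indicial equation: r(r-1) + p(0) r + q(0) = 0, i.e. r^2 + (p(0) - 1) r + q(0) = 0, i.e. r^2 + 2 r = 0.
Discriminant: (2)^2 - 4(0) = 4, so r = (-2 ± 2)/2.
Solving: r_1 = 0, r_2 = -2.

indicial: r^2 + 2 r = 0; roots r_1 = 0, r_2 = -2


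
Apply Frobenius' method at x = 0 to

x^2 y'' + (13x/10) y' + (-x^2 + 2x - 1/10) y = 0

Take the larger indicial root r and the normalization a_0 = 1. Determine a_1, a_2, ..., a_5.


Write in Frobenius form y'' + (p(x)/x) y' + (q(x)/x^2) y = 0:
  p(x) = 13/10,  q(x) = -x^2 + 2x - 1/10.
Indicial equation: r(r-1) + (13/10) r + (-1/10) = 0 -> roots r_1 = 1/5, r_2 = -1/2.
Take r = r_1 = 1/5. Let y(x) = x^r sum_{n>=0} a_n x^n with a_0 = 1.
Substitute y = x^r sum a_n x^n and match x^{r+n}. The recurrence is
  D(n) a_n + 2 a_{n-1} - 1 a_{n-2} = 0,  where D(n) = (r+n)(r+n-1) + (13/10)(r+n) + (-1/10).
  a_n = [-2 a_{n-1} + 1 a_{n-2}] / D(n).
Since the indicial polynomial factors as (r - r_1)(r - r_2), D(n) = (r_1 + n - r_1)(r_1 + n - r_2) = n(n + 7/10).
Evaluating step by step (a_0 = 1):
  n = 1: D(1) = 1(1 + 7/10) = 17/10; numerator = -2(1) = -2; a_1 = (-2)/(17/10) = -20/17
  n = 2: D(2) = 2(2 + 7/10) = 27/5; numerator = -2(-20/17) + 1(1) = 57/17; a_2 = (57/17)/(27/5) = 95/153
  n = 3: D(3) = 3(3 + 7/10) = 111/10; numerator = -2(95/153) + 1(-20/17) = -370/153; a_3 = (-370/153)/(111/10) = -100/459
  n = 4: D(4) = 4(4 + 7/10) = 94/5; numerator = -2(-100/459) + 1(95/153) = 485/459; a_4 = (485/459)/(94/5) = 2425/43146
  n = 5: D(5) = 5(5 + 7/10) = 57/2; numerator = -2(2425/43146) + 1(-100/459) = -2375/7191; a_5 = (-2375/7191)/(57/2) = -250/21573

r = 1/5; a_0 = 1; a_1 = -20/17; a_2 = 95/153; a_3 = -100/459; a_4 = 2425/43146; a_5 = -250/21573


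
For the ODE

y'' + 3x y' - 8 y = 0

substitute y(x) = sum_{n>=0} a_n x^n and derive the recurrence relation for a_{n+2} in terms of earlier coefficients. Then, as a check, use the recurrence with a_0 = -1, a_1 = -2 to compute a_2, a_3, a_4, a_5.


Substitute y = sum_n a_n x^n.
y''(x) has coefficient (n+2)(n+1) a_{n+2} at x^n;
3 x y'(x) has coefficient 3 n a_n at x^n (shift);
-8 y(x) has coefficient -8 a_n at x^n.
Matching x^n: (n+2)(n+1) a_{n+2} + (3n - 8) a_n = 0.
Thus a_{n+2} = (-3n + 8) / ((n+1)(n+2)) * a_n.

Check with a_0 = -1, a_1 = -2 (apply the recurrence for n = 0, 1, 2, 3): a_0 = -1, a_1 = -2, a_2 = -4, a_3 = -5/3, a_4 = -2/3, a_5 = 1/12.

a_(n+2) = (-3n + 8) / ((n+1)(n+2)) * a_n; check: a_0 = -1, a_1 = -2, a_2 = -4, a_3 = -5/3, a_4 = -2/3, a_5 = 1/12


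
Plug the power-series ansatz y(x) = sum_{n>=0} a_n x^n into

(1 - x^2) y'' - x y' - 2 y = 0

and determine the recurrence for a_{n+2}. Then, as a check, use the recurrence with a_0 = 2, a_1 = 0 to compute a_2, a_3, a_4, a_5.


Substitute y = sum_n a_n x^n.
(1 - 1 x^2) y'' contributes (n+2)(n+1) a_{n+2} - n(n-1) a_n at x^n.
-x y'(x) contributes -n a_n at x^n.
-2 y(x) contributes -2 a_n at x^n.
Matching x^n: (n+2)(n+1) a_{n+2} + (-n(n-1) - n - 2) a_n = 0.
Thus a_{n+2} = (n(n-1) + n + 2) / ((n+1)(n+2)) * a_n.

Check with a_0 = 2, a_1 = 0 (apply the recurrence for n = 0, 1, 2, 3): a_0 = 2, a_1 = 0, a_2 = 2, a_3 = 0, a_4 = 1, a_5 = 0.

a_(n+2) = (n(n-1) + n + 2) / ((n+1)(n+2)) * a_n; check: a_0 = 2, a_1 = 0, a_2 = 2, a_3 = 0, a_4 = 1, a_5 = 0


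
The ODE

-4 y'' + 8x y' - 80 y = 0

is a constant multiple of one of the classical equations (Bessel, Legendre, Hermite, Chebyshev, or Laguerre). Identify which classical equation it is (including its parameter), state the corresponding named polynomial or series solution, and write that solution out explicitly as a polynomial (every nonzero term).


All three coefficients share the factor -4; dividing through by -4 gives  y'' - 2x y' + 20 y = 0.
This matches the Hermite equation y'' - 2x y' + 2n y = 0 with 2n = 20, so n = 10; the polynomial solution is H_10(x).
With y = sum_k a_k x^k, matching x^k gives (k+2)(k+1) a_{k+2} = 2(k - n) a_k = 2(k - 10) a_k. The right side vanishes at k = 10, so the series with the parity of 10 terminates at degree 10.
Standard normalization: leading coefficient of H_n is 2^n, so a_10 = 2^10 = 1024. Work downward with a_k = (k+1)(k+2) a_{k+2} / (2(k - n)):
  a_8 = (9)(10)(1024) / (2(8 - 10)) = 92160/(-4) = -23040
  a_6 = (7)(8)(-23040) / (2(6 - 10)) = -1290240/(-8) = 161280
  a_4 = (5)(6)(161280) / (2(4 - 10)) = 4838400/(-12) = -403200
  a_2 = (3)(4)(-403200) / (2(2 - 10)) = -4838400/(-16) = 302400
  a_0 = (1)(2)(302400) / (2(0 - 10)) = 604800/(-20) = -30240
Hence H_10(x) = 1024 x^10 - 23040 x^8 + 161280 x^6 - 403200 x^4 + 302400 x^2 - 30240.

H_10(x); series = 1024 x^10 - 23040 x^8 + 161280 x^6 - 403200 x^4 + 302400 x^2 - 30240


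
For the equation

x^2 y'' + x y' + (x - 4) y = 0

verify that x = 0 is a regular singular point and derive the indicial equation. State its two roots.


Divide by x^2 to reach normal form y'' + P_1(x) y' + P_2(x) y = 0 with P_1(x) = 1/x and P_2(x) = 1/x - 4/x^2.
x = 0 is a singular point because the y'-coefficient 1/x has a pole at x = 0 and the y-coefficient 1/x - 4/x^2 has a pole at x = 0.
It is a regular singular point because x P_1(x) = p(x) = 1 and x^2 P_2(x) = q(x) = x - 4 are polynomials, hence analytic at x = 0.
p(0) = 1,  q(0) = -4.
Indicial equation: r(r-1) + p(0) r + q(0) = 0, i.e. r^2 + (p(0) - 1) r + q(0) = 0, i.e. r^2 - 4 = 0.
Discriminant: (0)^2 - 4(-4) = 16, so r = (0 ± 4)/2.
Solving: r_1 = 2, r_2 = -2.

indicial: r^2 - 4 = 0; roots r_1 = 2, r_2 = -2


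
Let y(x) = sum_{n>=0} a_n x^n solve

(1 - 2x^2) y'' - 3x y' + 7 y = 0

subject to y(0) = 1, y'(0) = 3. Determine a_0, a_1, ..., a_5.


Ansatz: y(x) = sum_{n>=0} a_n x^n, so y'(x) = sum_{n>=1} n a_n x^(n-1) and y''(x) = sum_{n>=2} n(n-1) a_n x^(n-2).
Substitute into P(x) y'' + Q(x) y' + R(x) y = 0 with P(x) = 1 - 2x^2, Q(x) = -3x, R(x) = 7, and match powers of x.
Initial conditions: a_0 = 1, a_1 = 3.
Setting the coefficient of each power of x to zero and solving order by order (substituting the coefficients already found):
  x^0: 2 a_2 + 7 a_0 = 0  ->  2 a_2 = -7 a_0 = -7  ->  a_2 = -7/2
  x^1: 6 a_3 + 4 a_1 = 0  ->  6 a_3 = -4 a_1 = -12  ->  a_3 = -2
  x^2: 12 a_4 - 3 a_2 = 0  ->  12 a_4 = 3 a_2 = -21/2  ->  a_4 = -7/8
  x^3: 20 a_5 - 14 a_3 = 0  ->  20 a_5 = 14 a_3 = -28  ->  a_5 = -7/5
Truncated series: y(x) = 1 + 3 x - (7/2) x^2 - 2 x^3 - (7/8) x^4 - (7/5) x^5 + O(x^6).

a_0 = 1; a_1 = 3; a_2 = -7/2; a_3 = -2; a_4 = -7/8; a_5 = -7/5


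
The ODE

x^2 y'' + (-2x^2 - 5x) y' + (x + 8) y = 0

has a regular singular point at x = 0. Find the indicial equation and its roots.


Divide by x^2 to reach normal form y'' + P_1(x) y' + P_2(x) y = 0 with P_1(x) = -2 - 5/x and P_2(x) = 1/x + 8/x^2.
x = 0 is a singular point because the y'-coefficient -2 - 5/x has a pole at x = 0 and the y-coefficient 1/x + 8/x^2 has a pole at x = 0.
It is a regular singular point because x P_1(x) = p(x) = -2x - 5 and x^2 P_2(x) = q(x) = x + 8 are polynomials, hence analytic at x = 0.
p(0) = -5,  q(0) = 8.
Indicial equation: r(r-1) + p(0) r + q(0) = 0, i.e. r^2 + (p(0) - 1) r + q(0) = 0, i.e. r^2 - 6 r + 8 = 0.
Discriminant: (-6)^2 - 4(8) = 4, so r = (6 ± 2)/2.
Solving: r_1 = 4, r_2 = 2.

indicial: r^2 - 6 r + 8 = 0; roots r_1 = 4, r_2 = 2


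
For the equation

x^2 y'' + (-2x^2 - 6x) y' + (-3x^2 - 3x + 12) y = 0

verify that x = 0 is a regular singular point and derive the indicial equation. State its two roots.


Divide by x^2 to reach normal form y'' + P_1(x) y' + P_2(x) y = 0 with P_1(x) = -2 - 6/x and P_2(x) = -3 - 3/x + 12/x^2.
x = 0 is a singular point because the y'-coefficient -2 - 6/x has a pole at x = 0 and the y-coefficient -3 - 3/x + 12/x^2 has a pole at x = 0.
It is a regular singular point because x P_1(x) = p(x) = -2x - 6 and x^2 P_2(x) = q(x) = -3x^2 - 3x + 12 are polynomials, hence analytic at x = 0.
p(0) = -6,  q(0) = 12.
Indicial equation: r(r-1) + p(0) r + q(0) = 0, i.e. r^2 + (p(0) - 1) r + q(0) = 0, i.e. r^2 - 7 r + 12 = 0.
Discriminant: (-7)^2 - 4(12) = 1, so r = (7 ± 1)/2.
Solving: r_1 = 4, r_2 = 3.

indicial: r^2 - 7 r + 12 = 0; roots r_1 = 4, r_2 = 3


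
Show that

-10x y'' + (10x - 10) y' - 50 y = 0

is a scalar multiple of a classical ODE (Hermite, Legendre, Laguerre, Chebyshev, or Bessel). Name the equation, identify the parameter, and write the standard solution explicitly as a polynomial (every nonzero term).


All three coefficients share the factor -10; dividing through by -10 gives  x y'' + (1 - x) y' + 5 y = 0.
This matches the Laguerre equation x y'' + (1 - x) y' + n y = 0 with n = 5; the polynomial solution is L_5(x).
With y = sum_k a_k x^k, matching x^k gives (k+1)k a_{k+1} + (k+1) a_{k+1} - k a_k + n a_k = 0, i.e. (k+1)^2 a_{k+1} = (k - n) a_k = (k - 5) a_k. The right side vanishes at k = 5, so the series terminates at degree 5.
Standard normalization L_n(0) = 1 gives a_0 = 1. Work upward with a_{k+1} = (k - 5) a_k / (k+1)^2:
  a_1 = (0 - 5)(1) / 1^2 = -5/1 = -5
  a_2 = (1 - 5)(-5) / 2^2 = 20/4 = 5
  a_3 = (2 - 5)(5) / 3^2 = -15/9 = -5/3
  a_4 = (3 - 5)(-5/3) / 4^2 = (10/3)/16 = 5/24
  a_5 = (4 - 5)(5/24) / 5^2 = (-5/24)/25 = -1/120
Hence L_5(x) = -x^5/120 + 5 x^4/24 - 5 x^3/3 + 5 x^2 - 5 x + 1.

L_5(x); series = -x^5/120 + 5 x^4/24 - 5 x^3/3 + 5 x^2 - 5 x + 1


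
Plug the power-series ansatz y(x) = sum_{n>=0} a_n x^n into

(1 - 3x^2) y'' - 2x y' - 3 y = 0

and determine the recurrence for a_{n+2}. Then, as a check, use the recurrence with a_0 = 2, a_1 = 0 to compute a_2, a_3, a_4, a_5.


Substitute y = sum_n a_n x^n.
(1 - 3 x^2) y'' contributes (n+2)(n+1) a_{n+2} - 3 n(n-1) a_n at x^n.
-2 x y'(x) contributes -2 n a_n at x^n.
-3 y(x) contributes -3 a_n at x^n.
Matching x^n: (n+2)(n+1) a_{n+2} + (-3 n(n-1) - 2 n - 3) a_n = 0.
Thus a_{n+2} = (3 n(n-1) + 2 n + 3) / ((n+1)(n+2)) * a_n.

Check with a_0 = 2, a_1 = 0 (apply the recurrence for n = 0, 1, 2, 3): a_0 = 2, a_1 = 0, a_2 = 3, a_3 = 0, a_4 = 13/4, a_5 = 0.

a_(n+2) = (3 n(n-1) + 2 n + 3) / ((n+1)(n+2)) * a_n; check: a_0 = 2, a_1 = 0, a_2 = 3, a_3 = 0, a_4 = 13/4, a_5 = 0


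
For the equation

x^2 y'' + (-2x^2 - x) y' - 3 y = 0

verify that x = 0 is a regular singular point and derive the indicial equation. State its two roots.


Divide by x^2 to reach normal form y'' + P_1(x) y' + P_2(x) y = 0 with P_1(x) = -2 - 1/x and P_2(x) = -3/x^2.
x = 0 is a singular point because the y'-coefficient -2 - 1/x has a pole at x = 0 and the y-coefficient -3/x^2 has a pole at x = 0.
It is a regular singular point because x P_1(x) = p(x) = -2x - 1 and x^2 P_2(x) = q(x) = -3 are polynomials, hence analytic at x = 0.
p(0) = -1,  q(0) = -3.
Indicial equation: r(r-1) + p(0) r + q(0) = 0, i.e. r^2 + (p(0) - 1) r + q(0) = 0, i.e. r^2 - 2 r - 3 = 0.
Discriminant: (-2)^2 - 4(-3) = 16, so r = (2 ± 4)/2.
Solving: r_1 = 3, r_2 = -1.

indicial: r^2 - 2 r - 3 = 0; roots r_1 = 3, r_2 = -1


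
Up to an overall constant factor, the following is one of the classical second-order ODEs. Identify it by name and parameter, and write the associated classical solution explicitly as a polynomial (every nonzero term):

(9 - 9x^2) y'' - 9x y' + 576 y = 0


All three coefficients share the factor 9; dividing through by 9 gives  (1 - x^2) y'' - x y' + 64 y = 0.
This matches the Chebyshev equation (1 - x^2) y'' - x y' + n^2 y = 0 (note the -x y' term, not -2x y') with n^2 = 64, so n = 8; the polynomial solution is T_8(x).
With y = sum_k a_k x^k, matching x^k gives (k+2)(k+1) a_{k+2} = (k^2 - n^2) a_k = (k - 8)(k + 8) a_k. The right side vanishes at k = 8, so the series with the parity of 8 terminates at degree 8.
Standard normalization: leading coefficient of T_n is 2^(n-1), so a_8 = 2^7 = 128. Work downward with a_k = (k+1)(k+2) a_{k+2} / ((k - 8)(k + 8)):
  a_6 = (7)(8)(128) / ((6 - 8)(6 + 8)) = 7168/(-28) = -256
  a_4 = (5)(6)(-256) / ((4 - 8)(4 + 8)) = -7680/(-48) = 160
  a_2 = (3)(4)(160) / ((2 - 8)(2 + 8)) = 1920/(-60) = -32
  a_0 = (1)(2)(-32) / ((0 - 8)(0 + 8)) = -64/(-64) = 1
Hence T_8(x) = 128 x^8 - 256 x^6 + 160 x^4 - 32 x^2 + 1.

T_8(x); series = 128 x^8 - 256 x^6 + 160 x^4 - 32 x^2 + 1


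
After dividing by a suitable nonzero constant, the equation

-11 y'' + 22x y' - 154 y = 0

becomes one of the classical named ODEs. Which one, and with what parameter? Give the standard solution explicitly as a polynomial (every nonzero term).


All three coefficients share the factor -11; dividing through by -11 gives  y'' - 2x y' + 14 y = 0.
This matches the Hermite equation y'' - 2x y' + 2n y = 0 with 2n = 14, so n = 7; the polynomial solution is H_7(x).
With y = sum_k a_k x^k, matching x^k gives (k+2)(k+1) a_{k+2} = 2(k - n) a_k = 2(k - 7) a_k. The right side vanishes at k = 7, so the series with the parity of 7 terminates at degree 7.
Standard normalization: leading coefficient of H_n is 2^n, so a_7 = 2^7 = 128. Work downward with a_k = (k+1)(k+2) a_{k+2} / (2(k - n)):
  a_5 = (6)(7)(128) / (2(5 - 7)) = 5376/(-4) = -1344
  a_3 = (4)(5)(-1344) / (2(3 - 7)) = -26880/(-8) = 3360
  a_1 = (2)(3)(3360) / (2(1 - 7)) = 20160/(-12) = -1680
Hence H_7(x) = 128 x^7 - 1344 x^5 + 3360 x^3 - 1680 x.

H_7(x); series = 128 x^7 - 1344 x^5 + 3360 x^3 - 1680 x


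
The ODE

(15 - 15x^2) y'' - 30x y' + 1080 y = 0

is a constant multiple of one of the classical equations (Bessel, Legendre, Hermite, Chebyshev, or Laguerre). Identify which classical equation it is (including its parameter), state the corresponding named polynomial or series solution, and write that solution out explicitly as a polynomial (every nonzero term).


All three coefficients share the factor 15; dividing through by 15 gives  (1 - x^2) y'' - 2x y' + 72 y = 0.
This matches the Legendre equation (1 - x^2) y'' - 2x y' + n(n+1) y = 0 (note the -2x y' term) with n(n+1) = 72, so n = 8; the polynomial solution is P_8(x).
With y = sum_k a_k x^k, matching x^k gives (k+2)(k+1) a_{k+2} = [k(k+1) - n(n+1)] a_k = (k - 8)(k + 9) a_k. The right side vanishes at k = 8, so the series with the parity of 8 terminates at degree 8.
Standard normalization (P_n(1) = 1): leading coefficient (2n)!/(2^n (n!)^2) = 20922789888000/(256*1625702400) = 6435/128, so a_8 = 6435/128. Work downward with a_k = (k+1)(k+2) a_{k+2} / ((k - 8)(k + 9)):
  a_6 = (7)(8)(6435/128) / ((6 - 8)(6 + 9)) = (45045/16)/(-30) = -3003/32
  a_4 = (5)(6)(-3003/32) / ((4 - 8)(4 + 9)) = (-45045/16)/(-52) = 3465/64
  a_2 = (3)(4)(3465/64) / ((2 - 8)(2 + 9)) = (10395/16)/(-66) = -315/32
  a_0 = (1)(2)(-315/32) / ((0 - 8)(0 + 9)) = (-315/16)/(-72) = 35/128
Hence P_8(x) = 6435 x^8/128 - 3003 x^6/32 + 3465 x^4/64 - 315 x^2/32 + 35/128.

P_8(x); series = 6435 x^8/128 - 3003 x^6/32 + 3465 x^4/64 - 315 x^2/32 + 35/128


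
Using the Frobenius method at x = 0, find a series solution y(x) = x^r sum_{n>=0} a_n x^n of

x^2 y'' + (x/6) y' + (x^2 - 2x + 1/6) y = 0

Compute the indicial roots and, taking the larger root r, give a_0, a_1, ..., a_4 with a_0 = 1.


Write in Frobenius form y'' + (p(x)/x) y' + (q(x)/x^2) y = 0:
  p(x) = 1/6,  q(x) = x^2 - 2x + 1/6.
Indicial equation: r(r-1) + (1/6) r + (1/6) = 0 -> roots r_1 = 1/2, r_2 = 1/3.
Take r = r_1 = 1/2. Let y(x) = x^r sum_{n>=0} a_n x^n with a_0 = 1.
Substitute y = x^r sum a_n x^n and match x^{r+n}. The recurrence is
  D(n) a_n - 2 a_{n-1} + 1 a_{n-2} = 0,  where D(n) = (r+n)(r+n-1) + (1/6)(r+n) + (1/6).
  a_n = [2 a_{n-1} - 1 a_{n-2}] / D(n).
Since the indicial polynomial factors as (r - r_1)(r - r_2), D(n) = (r_1 + n - r_1)(r_1 + n - r_2) = n(n + 1/6).
Evaluating step by step (a_0 = 1):
  n = 1: D(1) = 1(1 + 1/6) = 7/6; numerator = 2(1) = 2; a_1 = (2)/(7/6) = 12/7
  n = 2: D(2) = 2(2 + 1/6) = 13/3; numerator = 2(12/7) - 1(1) = 17/7; a_2 = (17/7)/(13/3) = 51/91
  n = 3: D(3) = 3(3 + 1/6) = 19/2; numerator = 2(51/91) - 1(12/7) = -54/91; a_3 = (-54/91)/(19/2) = -108/1729
  n = 4: D(4) = 4(4 + 1/6) = 50/3; numerator = 2(-108/1729) - 1(51/91) = -1185/1729; a_4 = (-1185/1729)/(50/3) = -711/17290

r = 1/2; a_0 = 1; a_1 = 12/7; a_2 = 51/91; a_3 = -108/1729; a_4 = -711/17290


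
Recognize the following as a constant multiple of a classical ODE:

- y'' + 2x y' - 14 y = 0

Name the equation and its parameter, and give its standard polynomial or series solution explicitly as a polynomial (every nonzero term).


All three coefficients share the factor -1; dividing through by -1 gives  y'' - 2x y' + 14 y = 0.
This matches the Hermite equation y'' - 2x y' + 2n y = 0 with 2n = 14, so n = 7; the polynomial solution is H_7(x).
With y = sum_k a_k x^k, matching x^k gives (k+2)(k+1) a_{k+2} = 2(k - n) a_k = 2(k - 7) a_k. The right side vanishes at k = 7, so the series with the parity of 7 terminates at degree 7.
Standard normalization: leading coefficient of H_n is 2^n, so a_7 = 2^7 = 128. Work downward with a_k = (k+1)(k+2) a_{k+2} / (2(k - n)):
  a_5 = (6)(7)(128) / (2(5 - 7)) = 5376/(-4) = -1344
  a_3 = (4)(5)(-1344) / (2(3 - 7)) = -26880/(-8) = 3360
  a_1 = (2)(3)(3360) / (2(1 - 7)) = 20160/(-12) = -1680
Hence H_7(x) = 128 x^7 - 1344 x^5 + 3360 x^3 - 1680 x.

H_7(x); series = 128 x^7 - 1344 x^5 + 3360 x^3 - 1680 x


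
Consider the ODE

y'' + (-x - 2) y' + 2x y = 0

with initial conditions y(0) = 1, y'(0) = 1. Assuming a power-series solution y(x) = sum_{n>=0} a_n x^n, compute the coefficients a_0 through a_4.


Ansatz: y(x) = sum_{n>=0} a_n x^n, so y'(x) = sum_{n>=1} n a_n x^(n-1) and y''(x) = sum_{n>=2} n(n-1) a_n x^(n-2).
Substitute into P(x) y'' + Q(x) y' + R(x) y = 0 with P(x) = 1, Q(x) = -x - 2, R(x) = 2x, and match powers of x.
Initial conditions: a_0 = 1, a_1 = 1.
Setting the coefficient of each power of x to zero and solving order by order (substituting the coefficients already found):
  x^0: 2 a_2 - 2 a_1 = 0  ->  2 a_2 = 2 a_1 = 2  ->  a_2 = 1
  x^1: 6 a_3 - 4 a_2 - a_1 + 2 a_0 = 0  ->  6 a_3 = 4 a_2 + a_1 - 2 a_0 = 3  ->  a_3 = 1/2
  x^2: 12 a_4 - 6 a_3 - 2 a_2 + 2 a_1 = 0  ->  12 a_4 = 6 a_3 + 2 a_2 - 2 a_1 = 3  ->  a_4 = 1/4
Truncated series: y(x) = 1 + x + x^2 + (1/2) x^3 + (1/4) x^4 + O(x^5).

a_0 = 1; a_1 = 1; a_2 = 1; a_3 = 1/2; a_4 = 1/4


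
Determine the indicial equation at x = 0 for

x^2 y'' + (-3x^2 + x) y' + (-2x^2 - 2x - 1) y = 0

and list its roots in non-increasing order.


Divide by x^2 to reach normal form y'' + P_1(x) y' + P_2(x) y = 0 with P_1(x) = -3 + 1/x and P_2(x) = -2 - 2/x - 1/x^2.
x = 0 is a singular point because the y'-coefficient -3 + 1/x has a pole at x = 0 and the y-coefficient -2 - 2/x - 1/x^2 has a pole at x = 0.
It is a regular singular point because x P_1(x) = p(x) = 1 - 3x and x^2 P_2(x) = q(x) = -2x^2 - 2x - 1 are polynomials, hence analytic at x = 0.
p(0) = 1,  q(0) = -1.
Indicial equation: r(r-1) + p(0) r + q(0) = 0, i.e. r^2 + (p(0) - 1) r + q(0) = 0, i.e. r^2 - 1 = 0.
Discriminant: (0)^2 - 4(-1) = 4, so r = (0 ± 2)/2.
Solving: r_1 = 1, r_2 = -1.

indicial: r^2 - 1 = 0; roots r_1 = 1, r_2 = -1


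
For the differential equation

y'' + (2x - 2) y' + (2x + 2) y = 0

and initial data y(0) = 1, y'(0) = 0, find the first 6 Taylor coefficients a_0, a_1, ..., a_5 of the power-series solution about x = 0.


Ansatz: y(x) = sum_{n>=0} a_n x^n, so y'(x) = sum_{n>=1} n a_n x^(n-1) and y''(x) = sum_{n>=2} n(n-1) a_n x^(n-2).
Substitute into P(x) y'' + Q(x) y' + R(x) y = 0 with P(x) = 1, Q(x) = 2x - 2, R(x) = 2x + 2, and match powers of x.
Initial conditions: a_0 = 1, a_1 = 0.
Setting the coefficient of each power of x to zero and solving order by order (substituting the coefficients already found):
  x^0: 2 a_2 - 2 a_1 + 2 a_0 = 0  ->  2 a_2 = 2 a_1 - 2 a_0 = -2  ->  a_2 = -1
  x^1: 6 a_3 - 4 a_2 + 4 a_1 + 2 a_0 = 0  ->  6 a_3 = 4 a_2 - 4 a_1 - 2 a_0 = -6  ->  a_3 = -1
  x^2: 12 a_4 - 6 a_3 + 6 a_2 + 2 a_1 = 0  ->  12 a_4 = 6 a_3 - 6 a_2 - 2 a_1 = 0  ->  a_4 = 0
  x^3: 20 a_5 - 8 a_4 + 8 a_3 + 2 a_2 = 0  ->  20 a_5 = 8 a_4 - 8 a_3 - 2 a_2 = 10  ->  a_5 = 1/2
Truncated series: y(x) = 1 - x^2 - x^3 + (1/2) x^5 + O(x^6).

a_0 = 1; a_1 = 0; a_2 = -1; a_3 = -1; a_4 = 0; a_5 = 1/2


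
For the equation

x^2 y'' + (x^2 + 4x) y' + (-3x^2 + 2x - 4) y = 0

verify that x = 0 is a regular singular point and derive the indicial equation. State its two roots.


Divide by x^2 to reach normal form y'' + P_1(x) y' + P_2(x) y = 0 with P_1(x) = 1 + 4/x and P_2(x) = -3 + 2/x - 4/x^2.
x = 0 is a singular point because the y'-coefficient 1 + 4/x has a pole at x = 0 and the y-coefficient -3 + 2/x - 4/x^2 has a pole at x = 0.
It is a regular singular point because x P_1(x) = p(x) = x + 4 and x^2 P_2(x) = q(x) = -3x^2 + 2x - 4 are polynomials, hence analytic at x = 0.
p(0) = 4,  q(0) = -4.
Indicial equation: r(r-1) + p(0) r + q(0) = 0, i.e. r^2 + (p(0) - 1) r + q(0) = 0, i.e. r^2 + 3 r - 4 = 0.
Discriminant: (3)^2 - 4(-4) = 25, so r = (-3 ± 5)/2.
Solving: r_1 = 1, r_2 = -4.

indicial: r^2 + 3 r - 4 = 0; roots r_1 = 1, r_2 = -4


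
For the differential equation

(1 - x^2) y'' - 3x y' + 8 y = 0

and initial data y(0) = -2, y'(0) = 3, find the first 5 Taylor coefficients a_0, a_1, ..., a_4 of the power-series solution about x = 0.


Ansatz: y(x) = sum_{n>=0} a_n x^n, so y'(x) = sum_{n>=1} n a_n x^(n-1) and y''(x) = sum_{n>=2} n(n-1) a_n x^(n-2).
Substitute into P(x) y'' + Q(x) y' + R(x) y = 0 with P(x) = 1 - x^2, Q(x) = -3x, R(x) = 8, and match powers of x.
Initial conditions: a_0 = -2, a_1 = 3.
Setting the coefficient of each power of x to zero and solving order by order (substituting the coefficients already found):
  x^0: 2 a_2 + 8 a_0 = 0  ->  2 a_2 = -8 a_0 = 16  ->  a_2 = 8
  x^1: 6 a_3 + 5 a_1 = 0  ->  6 a_3 = -5 a_1 = -15  ->  a_3 = -5/2
  x^2: 12 a_4 = 0  ->  a_4 = 0
Truncated series: y(x) = -2 + 3 x + 8 x^2 - (5/2) x^3 + O(x^5).

a_0 = -2; a_1 = 3; a_2 = 8; a_3 = -5/2; a_4 = 0


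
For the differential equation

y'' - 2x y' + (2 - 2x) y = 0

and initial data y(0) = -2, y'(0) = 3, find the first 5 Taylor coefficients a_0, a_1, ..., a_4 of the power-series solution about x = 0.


Ansatz: y(x) = sum_{n>=0} a_n x^n, so y'(x) = sum_{n>=1} n a_n x^(n-1) and y''(x) = sum_{n>=2} n(n-1) a_n x^(n-2).
Substitute into P(x) y'' + Q(x) y' + R(x) y = 0 with P(x) = 1, Q(x) = -2x, R(x) = 2 - 2x, and match powers of x.
Initial conditions: a_0 = -2, a_1 = 3.
Setting the coefficient of each power of x to zero and solving order by order (substituting the coefficients already found):
  x^0: 2 a_2 + 2 a_0 = 0  ->  2 a_2 = -2 a_0 = 4  ->  a_2 = 2
  x^1: 6 a_3 - 2 a_0 = 0  ->  6 a_3 = 2 a_0 = -4  ->  a_3 = -2/3
  x^2: 12 a_4 - 2 a_2 - 2 a_1 = 0  ->  12 a_4 = 2 a_2 + 2 a_1 = 10  ->  a_4 = 5/6
Truncated series: y(x) = -2 + 3 x + 2 x^2 - (2/3) x^3 + (5/6) x^4 + O(x^5).

a_0 = -2; a_1 = 3; a_2 = 2; a_3 = -2/3; a_4 = 5/6
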